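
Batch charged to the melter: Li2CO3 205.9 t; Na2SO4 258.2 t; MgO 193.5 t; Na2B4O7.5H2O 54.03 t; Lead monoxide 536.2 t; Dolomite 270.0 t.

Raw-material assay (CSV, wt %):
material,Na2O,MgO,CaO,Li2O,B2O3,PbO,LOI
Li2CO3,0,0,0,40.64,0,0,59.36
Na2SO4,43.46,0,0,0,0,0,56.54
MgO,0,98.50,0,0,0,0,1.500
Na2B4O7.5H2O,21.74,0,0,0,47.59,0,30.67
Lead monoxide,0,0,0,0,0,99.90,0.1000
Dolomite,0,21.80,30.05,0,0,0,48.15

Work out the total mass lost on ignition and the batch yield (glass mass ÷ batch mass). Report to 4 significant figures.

LOI loss = 418.2 t; glass = 1100 t; yield = 72.45%

All internal work keeps full float precision in all steps; rounding to four significant figures governs each intermediate as displayed. Every reported number carries a single rounding. The derived quantities, which include totals, net glass mass, yield, LOI, six oxide percentages, are recomputed in exact precision, as given in the problem or the answer, from the weighed amounts for 1100 t of glass.
Loss on ignition, line by line:
  Li2CO3: 205.9 × 0.5936 = 122.2 t
  Na2SO4: 258.2 × 0.5654 = 146.0 t
  MgO: 193.5 × 0.01500 = 2.902 t
  Na2B4O7.5H2O: 54.03 × 0.3067 = 16.57 t
  Lead monoxide: 536.2 × 0.001000 = 0.5362 t
  Dolomite: 270.0 × 0.4815 = 130.0 t
Total LOI = 418.2 t
Glass = batch − LOI = 1518 − 418.2 = 1100 t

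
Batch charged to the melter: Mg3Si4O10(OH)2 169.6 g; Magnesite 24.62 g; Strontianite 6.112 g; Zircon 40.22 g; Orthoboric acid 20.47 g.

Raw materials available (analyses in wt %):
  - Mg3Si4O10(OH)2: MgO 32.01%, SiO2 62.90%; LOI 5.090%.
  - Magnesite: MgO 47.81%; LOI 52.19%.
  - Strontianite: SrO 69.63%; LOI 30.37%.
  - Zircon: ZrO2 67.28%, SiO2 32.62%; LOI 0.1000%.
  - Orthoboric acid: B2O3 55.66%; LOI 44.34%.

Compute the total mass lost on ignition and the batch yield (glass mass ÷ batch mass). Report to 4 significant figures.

Full float precision is held in every operation; the intermediate values are printed (rounded to 4 significant digits) as written — every reported result takes a single rounding. The derived quantities, which include the totals, ignition loss, the five compositions, net glass mass, the yield, are recomputed at full precision, as quoted within the problem or answer text, from the batch weights at 228.6 g of glass.
Each material's LOI contribution:
  Mg3Si4O10(OH)2: 169.6 × 0.05090 = 8.633 g
  Magnesite: 24.62 × 0.5219 = 12.85 g
  Strontianite: 6.112 × 0.3037 = 1.856 g
  Zircon: 40.22 × 0.001000 = 0.04022 g
  Orthoboric acid: 20.47 × 0.4434 = 9.076 g
Total LOI = 32.45 g
Glass = batch − LOI = 261.0 − 32.45 = 228.6 g

LOI loss = 32.45 g; glass = 228.6 g; yield = 87.57%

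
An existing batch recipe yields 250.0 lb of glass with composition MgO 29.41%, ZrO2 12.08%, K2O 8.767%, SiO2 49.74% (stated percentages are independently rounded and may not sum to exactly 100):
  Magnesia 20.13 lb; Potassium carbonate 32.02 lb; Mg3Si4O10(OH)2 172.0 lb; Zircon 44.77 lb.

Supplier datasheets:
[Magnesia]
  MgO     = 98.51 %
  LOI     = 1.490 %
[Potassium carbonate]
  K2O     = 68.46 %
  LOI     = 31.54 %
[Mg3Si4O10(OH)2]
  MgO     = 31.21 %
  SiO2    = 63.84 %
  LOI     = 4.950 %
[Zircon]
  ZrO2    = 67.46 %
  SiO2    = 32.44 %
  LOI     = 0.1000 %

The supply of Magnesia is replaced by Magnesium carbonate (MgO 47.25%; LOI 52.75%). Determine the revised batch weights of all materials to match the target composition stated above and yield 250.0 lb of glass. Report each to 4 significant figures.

Revised batch per 250.0 lb glass:
  Magnesium carbonate: 41.97 lb
  Potassium carbonate: 32.02 lb
  Mg3Si4O10(OH)2: 172.0 lb
  Zircon: 44.77 lb
Total batch = 290.8 lb; LOI loss = 40.80 lb

Mid-chain values are shown, rounded to four significant figures, across the worked steps — full precision is kept all the way through — every reported number is rounded exactly once — the derived quantities are computed from the weighed amounts for 250.0 lb of glass in full float precision (LOI, the yield, four oxide percentages, glass mass, totals), as quoted within the problem or answer text.
Target masses of each oxide per 250.0 lb glass:
  MgO: 29.41% × 250.0 = 73.53 lb
  ZrO2: 12.08% × 250.0 = 30.20 lb
  K2O: 8.767% × 250.0 = 21.92 lb
  SiO2: 49.74% × 250.0 = 124.4 lb
Oxide-by-oxide audit working from each reported weight, against the basis in use (target by target, the sums agree given rounding of the digits):
  MgO: 41.97·0.4725 + 172.0·0.3121 = 73.51 lb (target 73.53 lb)
  ZrO2: 44.77·0.6746 = 30.20 lb (target 30.20 lb)
  K2O: 32.02·0.6846 = 21.92 lb (target 21.92 lb)
  SiO2: 172.0·0.6384 + 44.77·0.3244 = 124.3 lb (target 124.4 lb)
Auditing the glass mass value: batch total minus LOI = 250.0 lb (summing oxide targets gives 250.0 lb; the stated basis being 250.0 lb — deltas are rounding alone).
Adding the batch up: Σ batch = 290.8 lb; LOI removed, Σ of batch·LOI: 40.80 lb; as yield: glass ÷ batch → 85.97%.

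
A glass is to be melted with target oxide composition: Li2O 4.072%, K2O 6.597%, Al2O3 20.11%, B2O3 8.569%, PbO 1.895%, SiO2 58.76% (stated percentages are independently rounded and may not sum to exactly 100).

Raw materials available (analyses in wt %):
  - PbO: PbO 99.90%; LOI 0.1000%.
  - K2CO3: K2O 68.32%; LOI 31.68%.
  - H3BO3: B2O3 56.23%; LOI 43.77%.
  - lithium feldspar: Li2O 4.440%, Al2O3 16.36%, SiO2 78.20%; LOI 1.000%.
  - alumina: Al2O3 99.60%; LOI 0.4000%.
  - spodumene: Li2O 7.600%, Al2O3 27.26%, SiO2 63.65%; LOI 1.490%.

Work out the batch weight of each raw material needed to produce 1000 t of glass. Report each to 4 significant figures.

The intermediate values are shown, rounded to 4 significant digits, between the steps. Every computation runs at full precision through the solve — a single rounding finalizes each reported number — derived quantities, which include LOI, the six compositions, the totals, glass mass, yield, are rebuilt at full float precision, as given in either problem or answer, starting from the weights on 1000 t of glass.
Target oxide masses per 1000 t glass:
  Li2O: 4.072% × 1000 = 40.72 t
  K2O: 6.597% × 1000 = 65.97 t
  Al2O3: 20.11% × 1000 = 201.1 t
  B2O3: 8.569% × 1000 = 85.69 t
  PbO: 1.895% × 1000 = 18.95 t
  SiO2: 58.76% × 1000 = 587.6 t
Checking each oxide sum using the reported weights, per the basis as stated (sum by sum, the targets are met up to rounding of the answer):
  Li2O: 601.2·0.04440 + 184.6·0.07600 = 40.72 t (target 40.72 t)
  K2O: 96.56·0.6832 = 65.97 t (target 65.97 t)
  Al2O3: 601.2·0.1636 + 52.64·0.9960 + 184.6·0.2726 = 201.1 t (target 201.1 t)
  B2O3: 152.4·0.5623 = 85.69 t (target 85.69 t)
  PbO: 18.97·0.9990 = 18.95 t (target 18.95 t)
  SiO2: 601.2·0.7820 + 184.6·0.6365 = 587.6 t (target 587.6 t)
Glass-mass sanity pass: the batch minus its LOI: 1000 t (oxide target masses add up to 1000 t; the stated basis being 1000 t — a pure rounding effect).
Adding the batch up: Σ batch = 1106 t; ignition loss, Σ(batch × LOI) = 106.3 t; yield = glass ÷ total batch = 90.39%.

Batch per 1000 t glass:
  PbO: 18.97 t
  K2CO3: 96.56 t
  H3BO3: 152.4 t
  lithium feldspar: 601.2 t
  alumina: 52.64 t
  spodumene: 184.6 t
Total batch = 1106 t; LOI loss = 106.3 t; yield = 90.39%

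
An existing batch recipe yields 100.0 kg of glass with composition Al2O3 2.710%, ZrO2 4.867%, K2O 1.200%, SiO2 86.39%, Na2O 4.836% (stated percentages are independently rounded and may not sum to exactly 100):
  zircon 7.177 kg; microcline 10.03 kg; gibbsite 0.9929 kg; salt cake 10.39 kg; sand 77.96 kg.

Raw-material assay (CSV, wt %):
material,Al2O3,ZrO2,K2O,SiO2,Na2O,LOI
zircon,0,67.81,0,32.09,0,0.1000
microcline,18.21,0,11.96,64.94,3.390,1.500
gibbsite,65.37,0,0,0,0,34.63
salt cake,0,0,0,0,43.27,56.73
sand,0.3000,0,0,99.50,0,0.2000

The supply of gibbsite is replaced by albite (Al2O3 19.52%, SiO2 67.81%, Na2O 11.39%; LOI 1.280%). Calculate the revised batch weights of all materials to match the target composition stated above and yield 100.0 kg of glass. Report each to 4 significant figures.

Revised batch per 100.0 kg glass:
  zircon: 7.177 kg
  microcline: 10.03 kg
  albite: 3.360 kg
  salt cake: 9.506 kg
  sand: 75.67 kg
Total batch = 105.7 kg; LOI loss = 5.745 kg

Values along the way are printed (rounded to 4 significant figures) as written; all arithmetic runs at full precision throughout; each reported number sees exactly one rounding; the derived quantities (ignition loss, the five compositions, the totals, glass mass, the yield) are re-derived in exact precision using the weight values for 100.0 kg of glass as quoted within the problem or answer text.
The oxide mass targets at 100.0 kg glass:
  Al2O3: 2.710% × 100.0 = 2.710 kg
  ZrO2: 4.867% × 100.0 = 4.867 kg
  K2O: 1.200% × 100.0 = 1.200 kg
  SiO2: 86.39% × 100.0 = 86.39 kg
  Na2O: 4.836% × 100.0 = 4.836 kg
Sums-versus-targets review per the reported batch figures, versus the basis set out (delivered sums recover each target given rounding of the digits):
  Al2O3: 10.03·0.1821 + 3.360·0.1952 + 75.67·0.003000 = 2.709 kg (target 2.710 kg)
  ZrO2: 7.177·0.6781 = 4.867 kg (target 4.867 kg)
  K2O: 10.03·0.1196 = 1.200 kg (target 1.200 kg)
  SiO2: 7.177·0.3209 + 10.03·0.6494 + 3.360·0.6781 + 75.67·0.9950 = 86.39 kg (target 86.39 kg)
  Na2O: 10.03·0.03390 + 3.360·0.1139 + 9.506·0.4327 = 4.836 kg (target 4.836 kg)
Glass-mass bookkeeping: batch total minus LOI = 100.0 kg (oxide target masses add up to 100.0 kg; the stated basis being 100.0 kg — any gap is answer rounding).
Whole-batch sum: Σ batch = 105.7 kg; LOI removed, Σ of batch·LOI: 5.745 kg; yield: glass divided by total = 94.57%.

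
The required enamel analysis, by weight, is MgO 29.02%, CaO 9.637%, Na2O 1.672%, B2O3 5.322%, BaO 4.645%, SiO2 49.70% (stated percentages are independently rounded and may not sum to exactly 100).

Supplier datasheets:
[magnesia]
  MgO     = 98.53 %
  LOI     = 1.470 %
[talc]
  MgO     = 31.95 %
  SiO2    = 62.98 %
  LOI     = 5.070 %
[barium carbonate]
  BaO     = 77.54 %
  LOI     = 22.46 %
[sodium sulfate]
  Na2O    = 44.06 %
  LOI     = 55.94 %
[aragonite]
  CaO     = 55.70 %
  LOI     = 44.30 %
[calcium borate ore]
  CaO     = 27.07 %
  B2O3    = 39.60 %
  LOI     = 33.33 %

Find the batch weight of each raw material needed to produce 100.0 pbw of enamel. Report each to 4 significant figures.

Batch per 100.0 pbw enamel:
  magnesia: 3.864 pbw
  talc: 78.91 pbw
  barium carbonate: 5.990 pbw
  sodium sulfate: 3.795 pbw
  aragonite: 10.77 pbw
  calcium borate ore: 13.44 pbw
Total batch = 116.8 pbw; LOI loss = 16.78 pbw; yield = 85.63%

All arithmetic keeps exact precision all the way through; working values appear (rounded to 4 significant figures) across the worked steps — each reported value takes just one rounding; all derived quantities are rebuilt starting from the weights at 100.0 pbw of glass at full float precision (ignition loss, the six compositions, the totals, net glass mass, yield), exactly as printed in either problem or answer.
Per-oxide target masses for 100.0 pbw enamel:
  MgO: 29.02% × 100.0 = 29.02 pbw
  CaO: 9.637% × 100.0 = 9.637 pbw
  Na2O: 1.672% × 100.0 = 1.672 pbw
  B2O3: 5.322% × 100.0 = 5.322 pbw
  BaO: 4.645% × 100.0 = 4.645 pbw
  SiO2: 49.70% × 100.0 = 49.70 pbw
A balance pass over the oxides, from the weights as reported, for the quoted basis mass (summed amounts equal target values net of answer rounding effects):
  MgO: 3.864·0.9853 + 78.91·0.3195 = 29.02 pbw (target 29.02 pbw)
  CaO: 10.77·0.5570 + 13.44·0.2707 = 9.637 pbw (target 9.637 pbw)
  Na2O: 3.795·0.4406 = 1.672 pbw (target 1.672 pbw)
  B2O3: 13.44·0.3960 = 5.322 pbw (target 5.322 pbw)
  BaO: 5.990·0.7754 = 4.645 pbw (target 4.645 pbw)
  SiO2: 78.91·0.6298 = 49.70 pbw (target 49.70 pbw)
Glass-mass bookkeeping: Σ batch − LOI loss = 99.99 pbw (targets for the oxides total 100.0 pbw; versus the stated basis of 100.0 pbw — rounding explains the deltas).
Adding the batch up: Σ batch = 116.8 pbw; Σ batch·LOI gives LOI loss = 16.78 pbw; yield: glass divided by total = 85.63%.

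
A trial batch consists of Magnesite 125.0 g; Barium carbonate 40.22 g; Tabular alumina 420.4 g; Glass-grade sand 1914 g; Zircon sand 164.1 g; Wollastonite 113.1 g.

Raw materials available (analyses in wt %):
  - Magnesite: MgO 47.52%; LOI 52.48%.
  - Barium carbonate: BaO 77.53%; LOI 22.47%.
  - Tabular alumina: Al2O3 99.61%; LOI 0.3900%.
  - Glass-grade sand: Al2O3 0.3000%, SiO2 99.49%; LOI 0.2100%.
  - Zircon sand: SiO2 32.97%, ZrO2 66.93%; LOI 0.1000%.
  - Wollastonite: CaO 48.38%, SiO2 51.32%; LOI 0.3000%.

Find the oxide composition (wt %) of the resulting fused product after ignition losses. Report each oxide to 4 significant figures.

Glass mass = 2696 g (batch 2777 − LOI 80.80).
Composition: CaO 2.030%, BaO 1.157%, Al2O3 15.75%, MgO 2.203%, SiO2 74.79%, ZrO2 4.074%

Values along the way are printed, rounded to 4 significant digits, within the worked lines. The whole derivation maintains exact precision at every stage; each reported figure is rounded a single time. All derived quantities (yield, the six compositions, net glass mass, LOI, totals) are recomputed from the batch weights for 2696 g of glass in full float precision, exactly as shown in problem or answer.
Delivered oxide masses:
  CaO: 113.1·0.4838 = 54.72 g
  BaO: 40.22·0.7753 = 31.18 g
  Al2O3: 420.4·0.9961 + 1914·0.003000 = 424.5 g
  MgO: 125.0·0.4752 = 59.40 g
  SiO2: 1914·0.9949 + 164.1·0.3297 + 113.1·0.5132 = 2016 g
  ZrO2: 164.1·0.6693 = 109.8 g
LOI: 125.0·0.5248 + 40.22·0.2247 + 420.4·0.003900 + 1914·0.002100 + 164.1·0.001000 + 113.1·0.003000 = 80.80 g
batch − LOI leaves glass = 2777 − 80.80 = 2696 g (equal to the oxide-mass sum)
wt % = 100 × oxide mass / glass mass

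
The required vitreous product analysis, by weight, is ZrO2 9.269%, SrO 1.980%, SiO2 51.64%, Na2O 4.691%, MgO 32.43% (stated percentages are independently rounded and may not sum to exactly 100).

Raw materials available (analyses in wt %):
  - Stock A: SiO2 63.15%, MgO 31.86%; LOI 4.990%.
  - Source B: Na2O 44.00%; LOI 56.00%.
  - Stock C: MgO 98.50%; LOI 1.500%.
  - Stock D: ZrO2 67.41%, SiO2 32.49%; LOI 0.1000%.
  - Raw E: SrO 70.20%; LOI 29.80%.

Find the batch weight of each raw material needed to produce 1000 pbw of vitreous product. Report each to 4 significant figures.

Batch per 1000 pbw vitreous product:
  Stock A: 747.0 pbw
  Source B: 106.6 pbw
  Stock C: 87.62 pbw
  Stock D: 137.5 pbw
  Raw E: 28.21 pbw
Total batch = 1107 pbw; LOI loss = 106.8 pbw; yield = 90.35%

Mid-chain values are printed, with 4-significant-figure rounding, in the printout. Full float precision is carried at every stage; each reported result is rounded exactly once. The derived quantities are carried from the batch weights per 1000 pbw of glass at full precision (yield, LOI, five oxide percentages, glass mass, totals) as quoted within problem or answer.
Target masses of each oxide per 1000 pbw vitreous product:
  ZrO2: 9.269% × 1000 = 92.69 pbw
  SrO: 1.980% × 1000 = 19.80 pbw
  SiO2: 51.64% × 1000 = 516.4 pbw
  Na2O: 4.691% × 1000 = 46.91 pbw
  MgO: 32.43% × 1000 = 324.3 pbw
Sums-versus-targets review on the weights just shown, against the basis in use (summed amounts equal target values up to rounding of the answer):
  ZrO2: 137.5·0.6741 = 92.69 pbw (target 92.69 pbw)
  SrO: 28.21·0.7020 = 19.80 pbw (target 19.80 pbw)
  SiO2: 747.0·0.6315 + 137.5·0.3249 = 516.4 pbw (target 516.4 pbw)
  Na2O: 106.6·0.4400 = 46.90 pbw (target 46.91 pbw)
  MgO: 747.0·0.3186 + 87.62·0.9850 = 324.3 pbw (target 324.3 pbw)
Glass-mass sanity pass: net batch after ignition = 1000 pbw (the Σ of target masses is 1000 pbw; against the stated basis, 1000 pbw — differing by rounding only).
Whole-batch sum: Σ batch = 1107 pbw; loss to ignition Σ batch·LOI = 106.8 pbw; as yield: glass ÷ batch → 90.35%.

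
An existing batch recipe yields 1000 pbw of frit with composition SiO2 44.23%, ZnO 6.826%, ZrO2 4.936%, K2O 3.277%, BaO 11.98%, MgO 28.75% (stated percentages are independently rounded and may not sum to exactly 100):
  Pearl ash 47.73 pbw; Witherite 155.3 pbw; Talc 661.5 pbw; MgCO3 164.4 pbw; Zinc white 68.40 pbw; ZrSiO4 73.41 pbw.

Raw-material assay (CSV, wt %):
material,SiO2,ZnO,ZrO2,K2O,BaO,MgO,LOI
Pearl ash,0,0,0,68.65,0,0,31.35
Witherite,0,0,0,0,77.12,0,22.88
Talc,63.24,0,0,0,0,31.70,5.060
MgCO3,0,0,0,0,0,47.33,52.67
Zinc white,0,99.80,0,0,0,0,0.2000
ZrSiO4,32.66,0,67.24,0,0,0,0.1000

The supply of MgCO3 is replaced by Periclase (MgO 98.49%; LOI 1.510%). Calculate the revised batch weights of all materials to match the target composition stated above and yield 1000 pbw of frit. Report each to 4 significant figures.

Revised batch per 1000 pbw frit:
  Pearl ash: 47.73 pbw
  Witherite: 155.3 pbw
  Talc: 661.5 pbw
  Periclase: 79.00 pbw
  Zinc white: 68.40 pbw
  ZrSiO4: 73.41 pbw
Total batch = 1085 pbw; LOI loss = 85.37 pbw

All arithmetic maintains full float precision from start to finish — working values are displayed, rounded to four significant figures, on the page — every reported value takes a single rounding. The derived quantities, including the six compositions, LOI, totals, net glass mass, the yield, are rebuilt from the weighed amounts for 1000 pbw of glass at exact precision, exactly as shown in question or answer.
The oxide mass targets at 1000 pbw frit:
  SiO2: 44.23% × 1000 = 442.3 pbw
  ZnO: 6.826% × 1000 = 68.26 pbw
  ZrO2: 4.936% × 1000 = 49.36 pbw
  K2O: 3.277% × 1000 = 32.77 pbw
  BaO: 11.98% × 1000 = 119.8 pbw
  MgO: 28.75% × 1000 = 287.5 pbw
Checking each oxide sum using the reported weights, versus the basis set out (oxide sums agree with the targets once rounding is allowed for):
  SiO2: 661.5·0.6324 + 73.41·0.3266 = 442.3 pbw (target 442.3 pbw)
  ZnO: 68.40·0.9980 = 68.26 pbw (target 68.26 pbw)
  ZrO2: 73.41·0.6724 = 49.36 pbw (target 49.36 pbw)
  K2O: 47.73·0.6865 = 32.77 pbw (target 32.77 pbw)
  BaO: 155.3·0.7712 = 119.8 pbw (target 119.8 pbw)
  MgO: 661.5·0.3170 + 79.00·0.9849 = 287.5 pbw (target 287.5 pbw)
Consistency of the glass mass: net batch after ignition = 1000 pbw (per-oxide target masses sum to 1000 pbw; against the stated basis, 1000 pbw — any gap is answer rounding).
Whole-batch sum: Σ batch = 1085 pbw; the LOI term Σ batch·LOI equals 85.37 pbw; the yield ratio, glass ÷ batch: 92.13%.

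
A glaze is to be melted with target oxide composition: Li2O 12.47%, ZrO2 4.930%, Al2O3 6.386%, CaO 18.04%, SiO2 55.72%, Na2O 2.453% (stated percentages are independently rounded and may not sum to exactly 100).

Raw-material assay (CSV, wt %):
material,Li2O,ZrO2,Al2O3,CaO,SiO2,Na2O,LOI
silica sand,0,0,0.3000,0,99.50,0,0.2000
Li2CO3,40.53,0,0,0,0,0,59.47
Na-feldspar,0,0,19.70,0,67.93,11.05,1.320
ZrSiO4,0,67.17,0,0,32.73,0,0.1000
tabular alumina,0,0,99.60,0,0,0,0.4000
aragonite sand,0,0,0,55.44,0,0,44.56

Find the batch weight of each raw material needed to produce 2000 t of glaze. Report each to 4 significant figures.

Batch per 2000 t glaze:
  silica sand: 768.6 t
  Li2CO3: 615.3 t
  Na-feldspar: 444.0 t
  ZrSiO4: 146.8 t
  tabular alumina: 38.10 t
  aragonite sand: 650.8 t
Total batch = 2664 t; LOI loss = 663.6 t; yield = 75.09%

All arithmetic holds exact precision all the way through — in-progress results are shown rounded to 4 significant figures at each printed step — a single rounding finalizes every reported result — all derived quantities, which include six oxide percentages, glass mass, the totals, the yield, ignition loss, are computed in full float precision, as set out in problem or answer, from the weighed amounts per 2000 t of glass.
Oxide mass targets, per 2000 t glaze:
  Li2O: 12.47% × 2000 = 249.4 t
  ZrO2: 4.930% × 2000 = 98.60 t
  Al2O3: 6.386% × 2000 = 127.7 t
  CaO: 18.04% × 2000 = 360.8 t
  SiO2: 55.72% × 2000 = 1114 t
  Na2O: 2.453% × 2000 = 49.06 t
A balance pass over the oxides, on the weights just shown, under the basis named above (every target is met by its sum within answer rounding):
  Li2O: 615.3·0.4053 = 249.4 t (target 249.4 t)
  ZrO2: 146.8·0.6717 = 98.61 t (target 98.60 t)
  Al2O3: 768.6·0.003000 + 444.0·0.1970 + 38.10·0.9960 = 127.7 t (target 127.7 t)
  CaO: 650.8·0.5544 = 360.8 t (target 360.8 t)
  SiO2: 768.6·0.9950 + 444.0·0.6793 + 146.8·0.3273 = 1114 t (target 1114 t)
  Na2O: 444.0·0.1105 = 49.06 t (target 49.06 t)
Glass mass check: total batch − LOI = 2000 t (the targets, summed, come to 2000 t; versus the stated basis of 2000 t — any gap is answer rounding).
Adding the batch up: Σ batch = 2664 t; ignition loss, Σ(batch × LOI) = 663.6 t; glass ÷ batch gives a yield of 75.09%.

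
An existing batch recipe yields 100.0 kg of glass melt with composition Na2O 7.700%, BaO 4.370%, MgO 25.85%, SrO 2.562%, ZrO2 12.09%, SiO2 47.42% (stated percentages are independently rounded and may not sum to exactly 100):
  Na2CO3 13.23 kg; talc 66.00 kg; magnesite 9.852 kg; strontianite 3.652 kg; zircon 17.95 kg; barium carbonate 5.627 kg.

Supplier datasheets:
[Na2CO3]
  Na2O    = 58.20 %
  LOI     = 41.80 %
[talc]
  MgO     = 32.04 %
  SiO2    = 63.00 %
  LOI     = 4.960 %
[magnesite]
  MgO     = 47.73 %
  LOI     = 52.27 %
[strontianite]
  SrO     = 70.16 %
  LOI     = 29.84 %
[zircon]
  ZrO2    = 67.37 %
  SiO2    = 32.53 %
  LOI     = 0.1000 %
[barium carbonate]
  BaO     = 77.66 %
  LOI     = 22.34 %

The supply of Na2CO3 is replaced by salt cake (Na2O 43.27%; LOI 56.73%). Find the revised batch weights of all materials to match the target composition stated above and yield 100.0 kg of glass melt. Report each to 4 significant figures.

Values along the way appear rounded to 4 significant digits on the page. All internal work maintains full float precision in all steps — every reported result sees exactly one rounding — derived quantities are carried from the batch weights at 100.0 kg of glass in full float precision (the yield, net glass mass, totals, six oxide percentages, ignition loss) as they appear in either problem or answer.
Oxide-by-oxide targets in 100.0 kg glass melt:
  Na2O: 7.700% × 100.0 = 7.700 kg
  BaO: 4.370% × 100.0 = 4.370 kg
  MgO: 25.85% × 100.0 = 25.85 kg
  SrO: 2.562% × 100.0 = 2.562 kg
  ZrO2: 12.09% × 100.0 = 12.09 kg
  SiO2: 47.42% × 100.0 = 47.42 kg
Balance tally, oxide-wise, working from each reported weight, at the basis given (every target is met by its sum modulo rounding of the values):
  Na2O: 17.80·0.4327 = 7.702 kg (target 7.700 kg)
  BaO: 5.627·0.7766 = 4.370 kg (target 4.370 kg)
  MgO: 66.00·0.3204 + 9.852·0.4773 = 25.85 kg (target 25.85 kg)
  SrO: 3.652·0.7016 = 2.562 kg (target 2.562 kg)
  ZrO2: 17.95·0.6737 = 12.09 kg (target 12.09 kg)
  SiO2: 66.00·0.6300 + 17.95·0.3253 = 47.42 kg (target 47.42 kg)
Glass-mass sanity pass: whole batch net of LOI = 100.0 kg (the targets, summed, come to 99.99 kg; against the stated basis, 100.0 kg — deltas are rounding alone).
Whole-batch sum: Σ batch = 120.9 kg; Σ batch·LOI gives LOI loss = 20.89 kg; yield: glass divided by total = 82.72%.

Revised batch per 100.0 kg glass melt:
  salt cake: 17.80 kg
  talc: 66.00 kg
  magnesite: 9.852 kg
  strontianite: 3.652 kg
  zircon: 17.95 kg
  barium carbonate: 5.627 kg
Total batch = 120.9 kg; LOI loss = 20.89 kg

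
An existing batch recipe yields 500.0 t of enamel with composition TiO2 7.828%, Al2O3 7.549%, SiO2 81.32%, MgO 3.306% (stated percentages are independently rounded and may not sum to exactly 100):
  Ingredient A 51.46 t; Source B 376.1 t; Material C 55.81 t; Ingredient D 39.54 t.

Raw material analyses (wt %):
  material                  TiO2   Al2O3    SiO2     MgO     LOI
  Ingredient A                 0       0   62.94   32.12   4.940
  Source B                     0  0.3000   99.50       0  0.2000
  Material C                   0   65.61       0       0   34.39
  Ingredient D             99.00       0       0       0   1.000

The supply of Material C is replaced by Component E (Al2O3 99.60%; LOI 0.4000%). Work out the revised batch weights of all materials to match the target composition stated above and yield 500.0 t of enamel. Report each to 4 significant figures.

Full precision is carried in all steps. Intermediates are printed with 4-significant-digit rounding as written — every reported result includes exactly one rounding. All derived quantities (the totals, the yield, glass mass, LOI, the four compositions) are carried from the weighed amounts on 500.0 t of glass in full float precision as they appear in the question or the answer.
Oxide mass targets, per 500.0 t enamel:
  TiO2: 7.828% × 500.0 = 39.14 t
  Al2O3: 7.549% × 500.0 = 37.74 t
  SiO2: 81.32% × 500.0 = 406.6 t
  MgO: 3.306% × 500.0 = 16.53 t
Balance tally, oxide-wise, working from each reported weight, versus the basis set out (every target is met by its sum up to rounding of the answer):
  TiO2: 39.54·0.9900 = 39.14 t (target 39.14 t)
  Al2O3: 376.1·0.003000 + 36.76·0.9960 = 37.74 t (target 37.74 t)
  SiO2: 51.46·0.6294 + 376.1·0.9950 = 406.6 t (target 406.6 t)
  MgO: 51.46·0.3212 = 16.53 t (target 16.53 t)
Glass-mass bookkeeping: batch total minus LOI = 500.0 t (targets for the oxides total 500.0 t; against the stated basis, 500.0 t — rounding explains the deltas).
Summing the batch: Σ batch = 503.9 t; LOI loss = Σ batch·LOI = 3.837 t; glass ÷ batch gives a yield of 99.24%.

Revised batch per 500.0 t enamel:
  Ingredient A: 51.46 t
  Source B: 376.1 t
  Component E: 36.76 t
  Ingredient D: 39.54 t
Total batch = 503.9 t; LOI loss = 3.837 t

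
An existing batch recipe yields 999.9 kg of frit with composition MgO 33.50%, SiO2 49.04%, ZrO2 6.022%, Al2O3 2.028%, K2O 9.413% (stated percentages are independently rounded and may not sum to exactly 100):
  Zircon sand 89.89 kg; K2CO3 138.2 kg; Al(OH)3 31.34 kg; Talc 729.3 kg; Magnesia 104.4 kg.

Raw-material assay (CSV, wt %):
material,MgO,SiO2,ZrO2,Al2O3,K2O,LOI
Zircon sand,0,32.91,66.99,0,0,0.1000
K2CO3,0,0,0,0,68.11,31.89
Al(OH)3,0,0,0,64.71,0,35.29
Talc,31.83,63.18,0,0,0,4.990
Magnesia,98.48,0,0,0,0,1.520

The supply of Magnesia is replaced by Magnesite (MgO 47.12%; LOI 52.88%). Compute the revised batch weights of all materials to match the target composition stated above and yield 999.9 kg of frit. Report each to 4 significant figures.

Revised batch per 999.9 kg frit:
  Zircon sand: 89.89 kg
  K2CO3: 138.2 kg
  Al(OH)3: 31.34 kg
  Talc: 729.3 kg
  Magnesite: 218.2 kg
Total batch = 1207 kg; LOI loss = 207.0 kg

Intermediates appear rounded off to 4 significant figures across the worked steps. All arithmetic keeps full float precision in every operation; every reported value carries a single rounding; the derived quantities, which include yield, ignition loss, glass mass, the totals, five oxide percentages, are carried in exact precision, as set out in the problem or answer text, using the weight values per 999.9 kg of glass.
Per-oxide target masses for 999.9 kg frit:
  MgO: 33.50% × 999.9 = 335.0 kg
  SiO2: 49.04% × 999.9 = 490.4 kg
  ZrO2: 6.022% × 999.9 = 60.21 kg
  Al2O3: 2.028% × 999.9 = 20.28 kg
  K2O: 9.413% × 999.9 = 94.12 kg
Sums-versus-targets review applying the batch weights above, per the basis as stated (oxide sums agree with the targets once rounding is allowed for):
  MgO: 729.3·0.3183 + 218.2·0.4712 = 335.0 kg (target 335.0 kg)
  SiO2: 89.89·0.3291 + 729.3·0.6318 = 490.4 kg (target 490.4 kg)
  ZrO2: 89.89·0.6699 = 60.22 kg (target 60.21 kg)
  Al2O3: 31.34·0.6471 = 20.28 kg (target 20.28 kg)
  K2O: 138.2·0.6811 = 94.13 kg (target 94.12 kg)
The glass-mass cross-check: total batch − LOI = 999.9 kg (summing oxide targets gives 999.9 kg; versus the stated basis of 999.9 kg — gaps are rounding artifacts).
Whole-batch sum: Σ batch = 1207 kg; LOI removed, Σ of batch·LOI: 207.0 kg; yield = glass ÷ total batch = 82.85%.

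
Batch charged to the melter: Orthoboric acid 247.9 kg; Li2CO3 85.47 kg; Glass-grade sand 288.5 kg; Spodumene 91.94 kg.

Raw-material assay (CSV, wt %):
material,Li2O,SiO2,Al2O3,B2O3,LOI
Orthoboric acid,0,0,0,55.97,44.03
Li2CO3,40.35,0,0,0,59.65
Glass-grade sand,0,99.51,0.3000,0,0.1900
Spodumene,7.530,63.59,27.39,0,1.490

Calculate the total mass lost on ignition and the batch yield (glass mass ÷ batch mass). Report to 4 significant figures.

The whole derivation maintains full float precision through every step — the intermediate values are shown (rounded to four significant digits) alongside each step. Each reported value is rounded exactly once — derived quantities are carried in exact precision (the totals, net glass mass, yield, four oxide percentages, LOI) using the weight values at 551.8 kg of glass exactly as shown in the question or the answer.
Loss on ignition, line by line:
  Orthoboric acid: 247.9 × 0.4403 = 109.2 kg
  Li2CO3: 85.47 × 0.5965 = 50.98 kg
  Glass-grade sand: 288.5 × 0.001900 = 0.5482 kg
  Spodumene: 91.94 × 0.01490 = 1.370 kg
Total LOI = 162.1 kg
Glass = batch − LOI = 713.8 − 162.1 = 551.8 kg

LOI loss = 162.1 kg; glass = 551.8 kg; yield = 77.30%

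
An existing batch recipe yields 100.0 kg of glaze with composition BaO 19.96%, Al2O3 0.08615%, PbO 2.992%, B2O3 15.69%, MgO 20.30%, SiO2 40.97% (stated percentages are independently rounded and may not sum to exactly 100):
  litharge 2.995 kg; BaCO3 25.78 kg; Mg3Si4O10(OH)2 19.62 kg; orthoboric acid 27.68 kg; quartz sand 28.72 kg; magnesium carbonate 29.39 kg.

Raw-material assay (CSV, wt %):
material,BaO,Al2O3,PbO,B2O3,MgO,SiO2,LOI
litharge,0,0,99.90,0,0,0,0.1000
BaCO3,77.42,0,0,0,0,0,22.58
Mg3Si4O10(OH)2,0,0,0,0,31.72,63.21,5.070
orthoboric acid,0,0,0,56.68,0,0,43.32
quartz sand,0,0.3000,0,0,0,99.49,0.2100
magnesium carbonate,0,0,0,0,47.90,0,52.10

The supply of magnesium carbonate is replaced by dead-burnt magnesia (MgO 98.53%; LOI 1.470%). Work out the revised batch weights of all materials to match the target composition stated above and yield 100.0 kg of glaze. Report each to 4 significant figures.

All arithmetic carries full precision at all times; intermediates appear (rounded to four significant figures) within the worked lines. Every reported result takes a single rounding; derived quantities are carried using the weight values at 100.0 kg of glass at full precision (glass mass, yield, ignition loss, the six compositions, totals) as they appear in the problem or answer text.
The oxide mass targets at 100.0 kg glaze:
  BaO: 19.96% × 100.0 = 19.96 kg
  Al2O3: 0.08615% × 100.0 = 0.08615 kg
  PbO: 2.992% × 100.0 = 2.992 kg
  B2O3: 15.69% × 100.0 = 15.69 kg
  MgO: 20.30% × 100.0 = 20.30 kg
  SiO2: 40.97% × 100.0 = 40.97 kg
Verifying the oxide balance applying the batch weights above, on the stated basis (summed amounts equal target values modulo rounding of the values):
  BaO: 25.78·0.7742 = 19.96 kg (target 19.96 kg)
  Al2O3: 28.72·0.003000 = 0.08616 kg (target 0.08615 kg)
  PbO: 2.995·0.9990 = 2.992 kg (target 2.992 kg)
  B2O3: 27.68·0.5668 = 15.69 kg (target 15.69 kg)
  MgO: 19.62·0.3172 + 14.29·0.9853 = 20.30 kg (target 20.30 kg)
  SiO2: 19.62·0.6321 + 28.72·0.9949 = 40.98 kg (target 40.97 kg)
Glass-mass sanity pass: batch total minus LOI = 100.0 kg (summing oxide targets gives 100.0 kg; with the basis standing at 100.0 kg — differing by rounding only).
Batch grand total — Σ batch = 119.1 kg; the LOI term Σ batch·LOI equals 19.08 kg; as yield: glass ÷ batch → 83.98%.

Revised batch per 100.0 kg glaze:
  litharge: 2.995 kg
  BaCO3: 25.78 kg
  Mg3Si4O10(OH)2: 19.62 kg
  orthoboric acid: 27.68 kg
  quartz sand: 28.72 kg
  dead-burnt magnesia: 14.29 kg
Total batch = 119.1 kg; LOI loss = 19.08 kg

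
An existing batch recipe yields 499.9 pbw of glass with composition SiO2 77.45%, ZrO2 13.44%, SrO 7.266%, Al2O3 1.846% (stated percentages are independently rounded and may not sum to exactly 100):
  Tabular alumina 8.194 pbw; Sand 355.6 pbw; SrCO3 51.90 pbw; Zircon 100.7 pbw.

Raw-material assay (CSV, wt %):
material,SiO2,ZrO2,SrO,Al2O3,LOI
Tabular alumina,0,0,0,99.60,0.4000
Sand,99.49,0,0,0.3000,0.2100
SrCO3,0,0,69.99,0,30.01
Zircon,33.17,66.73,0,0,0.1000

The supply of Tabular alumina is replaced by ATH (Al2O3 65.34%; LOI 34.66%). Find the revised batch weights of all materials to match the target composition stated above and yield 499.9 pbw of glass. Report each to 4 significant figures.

All internal work runs at full precision all the way through — in-progress results are printed rounded to four significant digits alongside each step. Every reported result receives exactly one rounding; derived quantities, which include four oxide percentages, the yield, net glass mass, ignition loss, totals, are recomputed at full float precision, as quoted within the problem or answer text, from the weighed amounts on 499.9 pbw of glass.
Target masses of each oxide per 499.9 pbw glass:
  SiO2: 77.45% × 499.9 = 387.2 pbw
  ZrO2: 13.44% × 499.9 = 67.19 pbw
  SrO: 7.266% × 499.9 = 36.32 pbw
  Al2O3: 1.846% × 499.9 = 9.228 pbw
Checking each oxide sum using the reported weights, versus the basis set out (delivered sums recover each target exact up to rounding of places):
  SiO2: 355.6·0.9949 + 100.7·0.3317 = 387.2 pbw (target 387.2 pbw)
  ZrO2: 100.7·0.6673 = 67.20 pbw (target 67.19 pbw)
  SrO: 51.90·0.6999 = 36.32 pbw (target 36.32 pbw)
  Al2O3: 12.49·0.6534 + 355.6·0.003000 = 9.228 pbw (target 9.228 pbw)
Consistency of the glass mass: total charge less LOI = 499.9 pbw (per-oxide target masses sum to 499.9 pbw; the stated basis being 499.9 pbw — gaps are rounding artifacts).
Whole-batch sum: Σ batch = 520.7 pbw; LOI loss = Σ batch·LOI = 20.75 pbw; glass ÷ batch gives a yield of 96.01%.

Revised batch per 499.9 pbw glass:
  ATH: 12.49 pbw
  Sand: 355.6 pbw
  SrCO3: 51.90 pbw
  Zircon: 100.7 pbw
Total batch = 520.7 pbw; LOI loss = 20.75 pbw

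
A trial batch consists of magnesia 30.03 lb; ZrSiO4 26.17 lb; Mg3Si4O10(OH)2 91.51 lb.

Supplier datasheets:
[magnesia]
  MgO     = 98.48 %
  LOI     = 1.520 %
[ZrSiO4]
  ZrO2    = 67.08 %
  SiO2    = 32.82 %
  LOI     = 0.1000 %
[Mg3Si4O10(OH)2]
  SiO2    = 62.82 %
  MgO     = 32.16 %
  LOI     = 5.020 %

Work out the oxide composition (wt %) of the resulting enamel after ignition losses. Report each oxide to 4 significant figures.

Every computation holds exact precision from first step to last — mid-chain values are displayed (rounded to four significant digits) in the printout. Every reported figure is rounded only once. All derived quantities, including the yield, the totals, glass mass, LOI, the three compositions, are re-derived starting from the weights for 142.6 lb of glass in exact precision precisely as stated by the question or the answer.
Delivered oxide masses:
  ZrO2: 26.17·0.6708 = 17.55 lb
  SiO2: 26.17·0.3282 + 91.51·0.6282 = 66.08 lb
  MgO: 30.03·0.9848 + 91.51·0.3216 = 59.00 lb
LOI: 30.03·0.01520 + 26.17·0.001000 + 91.51·0.05020 = 5.076 lb
Net of LOI, the glass mass = 147.7 − 5.076 = 142.6 lb (consistent with Σ oxide mass)
wt % = oxide mass / glass mass × 100

Glass mass = 142.6 lb (batch 147.7 − LOI 5.076).
Composition: ZrO2 12.31%, SiO2 46.33%, MgO 41.37%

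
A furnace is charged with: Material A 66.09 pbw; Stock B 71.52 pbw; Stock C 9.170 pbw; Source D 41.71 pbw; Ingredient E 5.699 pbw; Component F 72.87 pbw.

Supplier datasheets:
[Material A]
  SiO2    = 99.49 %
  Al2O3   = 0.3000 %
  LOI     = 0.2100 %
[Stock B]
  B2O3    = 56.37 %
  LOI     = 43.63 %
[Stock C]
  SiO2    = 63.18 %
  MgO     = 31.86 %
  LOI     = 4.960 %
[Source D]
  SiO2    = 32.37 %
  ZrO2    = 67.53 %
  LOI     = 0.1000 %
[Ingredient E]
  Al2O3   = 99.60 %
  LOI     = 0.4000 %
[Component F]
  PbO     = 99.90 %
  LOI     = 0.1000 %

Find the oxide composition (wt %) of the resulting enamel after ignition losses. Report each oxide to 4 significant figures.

Glass mass = 235.1 pbw (batch 267.1 − LOI 31.94).
Composition: SiO2 36.17%, Al2O3 2.498%, PbO 30.96%, B2O3 17.15%, ZrO2 11.98%, MgO 1.243%

Values along the way appear, rounded to 4 significant figures, when written out; the whole derivation holds full precision through every step. Every reported number is rounded a single time — the derived quantities are rebuilt at full float precision (the six compositions, glass mass, totals, the yield, ignition loss) from the weighed amounts at 235.1 pbw of glass, as set out in the question or the answer.
What the batch supplies per oxide:
  SiO2: 66.09·0.9949 + 9.170·0.6318 + 41.71·0.3237 = 85.05 pbw
  Al2O3: 66.09·0.003000 + 5.699·0.9960 = 5.874 pbw
  PbO: 72.87·0.9990 = 72.80 pbw
  B2O3: 71.52·0.5637 = 40.32 pbw
  ZrO2: 41.71·0.6753 = 28.17 pbw
  MgO: 9.170·0.3186 = 2.922 pbw
LOI: 66.09·0.002100 + 71.52·0.4363 + 9.170·0.04960 + 41.71·0.001000 + 5.699·0.004000 + 72.87·0.001000 = 31.94 pbw
Glass mass = batch − LOI = 267.1 − 31.94 = 235.1 pbw (equal to the oxide-mass sum)
oxide / glass × 100 gives the wt %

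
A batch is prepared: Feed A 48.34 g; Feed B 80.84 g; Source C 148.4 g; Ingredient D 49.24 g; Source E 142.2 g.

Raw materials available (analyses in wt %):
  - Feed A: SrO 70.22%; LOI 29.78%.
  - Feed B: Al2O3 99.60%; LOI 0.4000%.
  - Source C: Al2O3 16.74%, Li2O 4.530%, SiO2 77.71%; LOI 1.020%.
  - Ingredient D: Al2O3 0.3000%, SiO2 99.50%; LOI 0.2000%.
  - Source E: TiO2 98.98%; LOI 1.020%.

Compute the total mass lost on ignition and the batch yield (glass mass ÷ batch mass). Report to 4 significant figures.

The intermediate values are displayed, rounded to 4 significant digits, in the working — every computation carries full precision at every stage. A single rounding yields each reported number; derived quantities (five oxide percentages, yield, net glass mass, totals, ignition loss) are carried using the weight values at 451.2 g of glass at full precision, as they appear in problem or answer.
Loss on ignition, line by line:
  Feed A: 48.34 × 0.2978 = 14.40 g
  Feed B: 80.84 × 0.004000 = 0.3234 g
  Source C: 148.4 × 0.01020 = 1.514 g
  Ingredient D: 49.24 × 0.002000 = 0.09848 g
  Source E: 142.2 × 0.01020 = 1.450 g
Total LOI = 17.78 g
Glass = batch − LOI = 469.0 − 17.78 = 451.2 g

LOI loss = 17.78 g; glass = 451.2 g; yield = 96.21%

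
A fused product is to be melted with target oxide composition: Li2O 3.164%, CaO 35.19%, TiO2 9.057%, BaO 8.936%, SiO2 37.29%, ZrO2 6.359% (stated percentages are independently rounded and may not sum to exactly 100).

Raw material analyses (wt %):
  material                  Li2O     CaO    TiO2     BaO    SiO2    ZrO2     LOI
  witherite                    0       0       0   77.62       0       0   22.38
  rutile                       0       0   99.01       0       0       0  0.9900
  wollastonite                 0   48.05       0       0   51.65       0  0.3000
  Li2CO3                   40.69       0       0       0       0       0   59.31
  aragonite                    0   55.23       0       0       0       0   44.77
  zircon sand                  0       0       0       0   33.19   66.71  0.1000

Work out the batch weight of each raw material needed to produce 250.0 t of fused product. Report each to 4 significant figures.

Batch per 250.0 t fused product:
  witherite: 28.78 t
  rutile: 22.87 t
  wollastonite: 165.2 t
  Li2CO3: 19.44 t
  aragonite: 15.58 t
  zircon sand: 23.83 t
Total batch = 275.7 t; LOI loss = 25.69 t; yield = 90.68%

The working math keeps full float precision at each step; working values are displayed, rounded to 4 significant digits, across the worked steps — every reported result takes exactly one rounding — the derived quantities are recomputed from the weighed amounts for 250.0 t of glass in full float precision (net glass mass, ignition loss, totals, six oxide percentages, the yield), as given in either problem or answer.
Target masses of each oxide per 250.0 t fused product:
  Li2O: 3.164% × 250.0 = 7.910 t
  CaO: 35.19% × 250.0 = 87.98 t
  TiO2: 9.057% × 250.0 = 22.64 t
  BaO: 8.936% × 250.0 = 22.34 t
  SiO2: 37.29% × 250.0 = 93.22 t
  ZrO2: 6.359% × 250.0 = 15.90 t
Mass-balance tally per oxide working from each reported weight, at the basis given (summed amounts equal target values once rounding is allowed for):
  Li2O: 19.44·0.4069 = 7.910 t (target 7.910 t)
  CaO: 165.2·0.4805 + 15.58·0.5523 = 87.98 t (target 87.98 t)
  TiO2: 22.87·0.9901 = 22.64 t (target 22.64 t)
  BaO: 28.78·0.7762 = 22.34 t (target 22.34 t)
  SiO2: 165.2·0.5165 + 23.83·0.3319 = 93.23 t (target 93.22 t)
  ZrO2: 23.83·0.6671 = 15.90 t (target 15.90 t)
Auditing the glass mass value: net batch after ignition = 250.0 t (per-oxide target masses sum to 250.0 t; versus the stated basis of 250.0 t — differing by rounding only).
Whole-batch sum: Σ batch = 275.7 t; LOI removed, Σ of batch·LOI: 25.69 t; as yield: glass ÷ batch → 90.68%.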